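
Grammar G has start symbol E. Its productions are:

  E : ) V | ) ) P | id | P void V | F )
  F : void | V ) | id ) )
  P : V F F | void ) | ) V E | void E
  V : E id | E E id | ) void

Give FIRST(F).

{ ), id, void }

F : void contributes {void}.
From F : V ): add FIRST(V) = { ), id, void }.
F : id ) ) contributes {id}.
Union: FIRST(F) = { ), id, void }.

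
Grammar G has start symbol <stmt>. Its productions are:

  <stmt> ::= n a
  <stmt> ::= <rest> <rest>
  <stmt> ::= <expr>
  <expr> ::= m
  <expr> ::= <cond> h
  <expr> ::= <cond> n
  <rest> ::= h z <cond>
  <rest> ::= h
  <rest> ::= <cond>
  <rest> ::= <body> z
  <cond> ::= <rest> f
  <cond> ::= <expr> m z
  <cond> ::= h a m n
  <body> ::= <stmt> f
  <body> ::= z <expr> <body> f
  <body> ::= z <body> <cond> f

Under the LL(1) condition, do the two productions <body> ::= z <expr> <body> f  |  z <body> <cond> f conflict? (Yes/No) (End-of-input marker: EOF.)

FIRST(z <expr> <body> f) = { z } and FIRST(z <body> <cond> f) = { z }.
Both contain z, so the two alternatives are not disjoint — LL(1) conflict.

Yes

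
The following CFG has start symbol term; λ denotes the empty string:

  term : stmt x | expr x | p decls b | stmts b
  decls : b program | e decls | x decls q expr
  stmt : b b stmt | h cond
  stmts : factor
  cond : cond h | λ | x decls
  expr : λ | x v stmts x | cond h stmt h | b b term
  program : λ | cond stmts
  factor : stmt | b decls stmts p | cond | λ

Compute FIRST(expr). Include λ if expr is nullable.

expr : λ contributes λ.
expr : x v stmts x contributes {x}.
From expr : cond h stmt h: cond nullable, take FIRST(cond) ∪ {h} = { h, x }.
expr : b b term contributes {b}.
Union: FIRST(expr) = { b, h, x, λ }.

{ b, h, x, λ }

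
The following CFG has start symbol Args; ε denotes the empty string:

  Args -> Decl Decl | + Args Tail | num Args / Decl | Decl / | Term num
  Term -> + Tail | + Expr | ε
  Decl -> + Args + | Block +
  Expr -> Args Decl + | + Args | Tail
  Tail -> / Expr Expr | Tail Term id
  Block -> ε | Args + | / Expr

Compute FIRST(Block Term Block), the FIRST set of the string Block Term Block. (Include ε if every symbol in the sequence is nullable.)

{ +, /, num, ε }

Add FIRST(Block)\{ε} = { +, /, num }; Block is nullable, continue.
Add FIRST(Term)\{ε} = { + }; Term is nullable, continue.
Add FIRST(Block)\{ε} = { +, /, num }; Block is nullable, continue.
Every symbol is nullable, so include ε.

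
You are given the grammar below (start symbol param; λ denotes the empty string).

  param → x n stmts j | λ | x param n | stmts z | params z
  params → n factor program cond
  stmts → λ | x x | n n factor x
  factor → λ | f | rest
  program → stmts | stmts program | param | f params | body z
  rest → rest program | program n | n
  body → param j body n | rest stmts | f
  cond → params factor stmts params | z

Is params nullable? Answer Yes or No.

Nullable nonterminals: factor, param, program, stmts.
No production of params has an RHS whose symbols are all nullable, so params is not nullable.

No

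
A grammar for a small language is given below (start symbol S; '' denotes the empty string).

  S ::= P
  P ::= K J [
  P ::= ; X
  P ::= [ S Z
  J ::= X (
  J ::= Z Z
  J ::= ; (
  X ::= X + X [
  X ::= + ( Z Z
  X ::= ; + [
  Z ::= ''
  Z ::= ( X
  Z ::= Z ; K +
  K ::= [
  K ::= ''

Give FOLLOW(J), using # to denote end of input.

In P ::= K J [: add FIRST([) = { [ }.
Union: FOLLOW(J) = { [ }.

{ [ }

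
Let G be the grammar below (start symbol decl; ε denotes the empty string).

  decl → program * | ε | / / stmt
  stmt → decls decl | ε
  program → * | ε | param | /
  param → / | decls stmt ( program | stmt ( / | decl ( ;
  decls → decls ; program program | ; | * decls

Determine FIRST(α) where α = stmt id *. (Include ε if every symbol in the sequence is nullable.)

Add FIRST(stmt)\{ε} = { *, ; }; stmt is nullable, continue.
id is a terminal; add {id} and stop.

{ *, ;, id }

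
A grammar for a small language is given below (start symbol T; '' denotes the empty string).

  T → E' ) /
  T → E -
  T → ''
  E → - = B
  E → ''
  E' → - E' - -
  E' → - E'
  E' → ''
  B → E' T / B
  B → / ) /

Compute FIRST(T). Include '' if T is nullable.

From T → E' ) /: E' nullable, take FIRST(E') ∪ {)} = { ), - }.
From T → E -: E nullable, take FIRST(E) ∪ {-} = { - }.
T → '' contributes ''.
Union: FIRST(T) = { ), -, '' }.

{ ), -, '' }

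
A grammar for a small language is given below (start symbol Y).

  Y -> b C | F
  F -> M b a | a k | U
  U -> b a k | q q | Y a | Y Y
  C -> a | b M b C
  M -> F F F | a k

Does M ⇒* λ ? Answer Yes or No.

No nonterminal in this grammar is nullable.
No production of M has an RHS whose symbols are all nullable, so M is not nullable.

No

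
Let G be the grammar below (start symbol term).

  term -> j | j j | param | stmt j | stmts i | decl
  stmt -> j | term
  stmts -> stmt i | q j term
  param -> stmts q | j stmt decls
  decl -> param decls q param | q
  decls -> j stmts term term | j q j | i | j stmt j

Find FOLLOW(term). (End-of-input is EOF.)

term is the start symbol, so EOF ∈ FOLLOW(term).
In stmt -> term: term is at the end, add FOLLOW(stmt) = { i, j }.
In stmts -> q j term: term is at the end, add FOLLOW(stmts) = { i, j, q }.
In decls -> j stmts term term: add FIRST(term) = { j, q }.
In decls -> j stmts term term: term is at the end, add FOLLOW(decls) = { EOF, i, j, q }.
Union: FOLLOW(term) = { EOF, i, j, q }.

{ EOF, i, j, q }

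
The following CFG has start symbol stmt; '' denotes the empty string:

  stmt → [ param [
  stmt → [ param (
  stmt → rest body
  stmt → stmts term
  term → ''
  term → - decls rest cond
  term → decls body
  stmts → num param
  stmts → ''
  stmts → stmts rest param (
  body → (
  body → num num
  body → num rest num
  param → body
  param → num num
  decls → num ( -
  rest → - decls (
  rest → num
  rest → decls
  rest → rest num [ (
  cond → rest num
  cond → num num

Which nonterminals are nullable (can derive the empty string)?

{ stmt, stmts, term }

Directly nullable (have an ''-production): term, stmts.
stmt → stmts term with every symbol nullable, so stmt is nullable.
No other nonterminal has a production whose RHS symbols are all nullable.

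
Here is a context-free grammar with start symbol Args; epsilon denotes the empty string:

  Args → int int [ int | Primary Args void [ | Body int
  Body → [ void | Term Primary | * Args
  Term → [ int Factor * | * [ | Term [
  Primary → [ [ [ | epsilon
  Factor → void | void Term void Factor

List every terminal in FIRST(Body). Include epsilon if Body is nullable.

{ *, [ }

Body → [ void contributes {[}.
From Body → Term Primary: add FIRST(Term) = { *, [ }.
Body → * Args contributes {*}.
Union: FIRST(Body) = { *, [ }.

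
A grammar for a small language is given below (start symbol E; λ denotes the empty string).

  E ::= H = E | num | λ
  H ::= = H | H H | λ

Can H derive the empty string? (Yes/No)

Yes

H has an λ-production, so H ⇒ λ.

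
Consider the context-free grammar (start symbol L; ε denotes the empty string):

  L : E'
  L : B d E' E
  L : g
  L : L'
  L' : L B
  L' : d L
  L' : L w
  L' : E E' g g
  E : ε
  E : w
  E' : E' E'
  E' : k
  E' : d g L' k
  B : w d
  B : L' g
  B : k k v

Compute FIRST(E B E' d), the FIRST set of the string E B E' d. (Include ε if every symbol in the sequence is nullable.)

Add FIRST(E)\{ε} = { w }; E is nullable, continue.
Add FIRST(B) = { d, g, k, w }; B is not nullable, stop.

{ d, g, k, w }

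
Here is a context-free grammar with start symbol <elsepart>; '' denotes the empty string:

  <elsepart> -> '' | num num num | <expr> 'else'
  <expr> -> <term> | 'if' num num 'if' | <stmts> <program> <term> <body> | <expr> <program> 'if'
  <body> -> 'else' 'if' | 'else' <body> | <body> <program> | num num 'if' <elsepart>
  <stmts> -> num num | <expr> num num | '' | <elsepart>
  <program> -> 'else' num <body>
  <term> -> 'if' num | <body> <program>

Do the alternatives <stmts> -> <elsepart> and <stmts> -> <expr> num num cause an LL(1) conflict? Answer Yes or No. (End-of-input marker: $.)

FIRST(<elsepart>) = { 'else', 'if', num, '' } and FIRST(<expr> num num) = { 'else', 'if', num }.
Both contain 'else', so the two alternatives are not disjoint — LL(1) conflict.

Yes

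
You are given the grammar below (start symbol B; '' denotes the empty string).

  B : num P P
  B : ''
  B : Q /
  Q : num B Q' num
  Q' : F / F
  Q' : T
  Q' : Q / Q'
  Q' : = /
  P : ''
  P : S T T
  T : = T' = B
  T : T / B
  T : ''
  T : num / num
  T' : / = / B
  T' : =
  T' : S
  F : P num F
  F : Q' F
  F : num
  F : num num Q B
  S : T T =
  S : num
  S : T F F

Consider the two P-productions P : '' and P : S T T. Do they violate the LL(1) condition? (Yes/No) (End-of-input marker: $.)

Yes

FIRST('') = { '' } and FIRST(S T T) = { /, =, num }.
The first alternative is nullable and FOLLOW(P) = { $, /, =, num } shares / with FIRST of the second — conflict.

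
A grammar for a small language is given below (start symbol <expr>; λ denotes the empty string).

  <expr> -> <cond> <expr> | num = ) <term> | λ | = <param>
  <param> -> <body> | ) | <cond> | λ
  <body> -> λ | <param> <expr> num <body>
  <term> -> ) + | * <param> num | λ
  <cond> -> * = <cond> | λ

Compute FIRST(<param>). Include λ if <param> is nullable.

{ ), *, =, num, λ }

From <param> -> <body>: add FIRST(<body>) = { ), *, =, num, λ } (including λ since <body> is nullable).
<param> -> ) contributes {)}.
From <param> -> <cond>: add FIRST(<cond>) = { *, λ } (including λ since <cond> is nullable).
<param> -> λ contributes λ.
Union: FIRST(<param>) = { ), *, =, num, λ }.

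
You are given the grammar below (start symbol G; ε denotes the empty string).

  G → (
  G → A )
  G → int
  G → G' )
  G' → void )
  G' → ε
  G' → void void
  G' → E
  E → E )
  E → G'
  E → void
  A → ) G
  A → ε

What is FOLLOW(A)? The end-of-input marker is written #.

In G → A ): add FIRST()) = { ) }.
Union: FOLLOW(A) = { ) }.

{ ) }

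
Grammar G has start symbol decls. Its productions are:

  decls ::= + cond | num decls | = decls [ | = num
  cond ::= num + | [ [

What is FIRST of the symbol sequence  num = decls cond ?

num is a terminal; add {num} and stop.

{ num }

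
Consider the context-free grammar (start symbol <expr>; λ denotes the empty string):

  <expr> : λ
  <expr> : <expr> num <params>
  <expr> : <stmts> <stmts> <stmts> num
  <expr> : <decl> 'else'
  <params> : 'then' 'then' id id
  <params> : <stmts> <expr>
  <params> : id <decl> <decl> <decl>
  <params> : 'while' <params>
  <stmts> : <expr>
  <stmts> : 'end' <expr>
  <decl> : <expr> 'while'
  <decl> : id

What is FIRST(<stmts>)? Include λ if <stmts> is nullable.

From <stmts> : <expr>: add FIRST(<expr>) = { 'end', 'while', id, num, λ } (including λ since <expr> is nullable).
<stmts> : 'end' <expr> contributes {'end'}.
Union: FIRST(<stmts>) = { 'end', 'while', id, num, λ }.

{ 'end', 'while', id, num, λ }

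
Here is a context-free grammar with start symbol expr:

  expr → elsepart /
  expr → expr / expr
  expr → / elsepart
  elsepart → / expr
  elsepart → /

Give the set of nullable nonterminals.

{ } (none)

No nonterminal has an empty production or an RHS whose symbols are all nullable.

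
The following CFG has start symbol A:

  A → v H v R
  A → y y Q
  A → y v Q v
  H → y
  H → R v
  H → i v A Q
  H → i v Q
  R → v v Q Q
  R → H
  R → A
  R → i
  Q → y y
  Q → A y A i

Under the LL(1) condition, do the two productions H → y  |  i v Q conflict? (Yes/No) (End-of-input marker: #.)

FIRST(y) = { y } and FIRST(i v Q) = { i }.
The FIRST sets are disjoint and neither alternative is nullable — no conflict.

No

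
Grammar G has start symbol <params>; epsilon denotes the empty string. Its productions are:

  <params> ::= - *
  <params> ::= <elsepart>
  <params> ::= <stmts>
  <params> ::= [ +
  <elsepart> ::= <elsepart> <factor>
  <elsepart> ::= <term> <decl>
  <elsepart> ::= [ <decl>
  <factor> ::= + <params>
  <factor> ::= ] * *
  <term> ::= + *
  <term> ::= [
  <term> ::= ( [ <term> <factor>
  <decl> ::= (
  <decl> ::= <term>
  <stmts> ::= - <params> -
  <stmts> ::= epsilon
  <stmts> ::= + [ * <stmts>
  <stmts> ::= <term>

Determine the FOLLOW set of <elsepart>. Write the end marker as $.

{ $, (, +, -, [, ] }

In <params> ::= <elsepart>: <elsepart> is at the end, add FOLLOW(<params>) = { $, (, +, -, [, ] }.
In <elsepart> ::= <elsepart> <factor>: add FIRST(<factor>) = { +, ] }.
Union: FOLLOW(<elsepart>) = { $, (, +, -, [, ] }.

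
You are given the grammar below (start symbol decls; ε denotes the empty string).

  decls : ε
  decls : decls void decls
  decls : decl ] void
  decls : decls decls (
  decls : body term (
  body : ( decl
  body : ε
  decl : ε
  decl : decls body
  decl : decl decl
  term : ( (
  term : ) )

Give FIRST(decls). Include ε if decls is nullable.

decls : ε contributes ε.
From decls : decls void decls: decls nullable, take FIRST(decls) ∪ {void} = { (, ), ], void }.
From decls : decl ] void: decl nullable, take FIRST(decl) ∪ {]} = { (, ), ], void }.
From decls : decls decls (: decls, decls nullable, take FIRST(decls) ∪ FIRST(decls) ∪ {(} = { (, ), ], void }.
From decls : body term (: body nullable, take FIRST(body) ∪ FIRST(term) = { (, ) }.
Union: FIRST(decls) = { (, ), ], void, ε }.

{ (, ), ], void, ε }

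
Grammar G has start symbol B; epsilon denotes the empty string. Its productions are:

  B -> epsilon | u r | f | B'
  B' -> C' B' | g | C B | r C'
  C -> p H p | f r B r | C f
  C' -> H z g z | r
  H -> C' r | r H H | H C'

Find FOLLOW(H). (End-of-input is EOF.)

In C -> p H p: add FIRST(p) = { p }.
In C' -> H z g z: add FIRST(z g z) = { z }.
In H -> r H H: add FIRST(H) = { r }.
In H -> r H H: H is at the end, add FOLLOW(H) = { p, r, z }.
In H -> H C': add FIRST(C') = { r }.
Union: FOLLOW(H) = { p, r, z }.

{ p, r, z }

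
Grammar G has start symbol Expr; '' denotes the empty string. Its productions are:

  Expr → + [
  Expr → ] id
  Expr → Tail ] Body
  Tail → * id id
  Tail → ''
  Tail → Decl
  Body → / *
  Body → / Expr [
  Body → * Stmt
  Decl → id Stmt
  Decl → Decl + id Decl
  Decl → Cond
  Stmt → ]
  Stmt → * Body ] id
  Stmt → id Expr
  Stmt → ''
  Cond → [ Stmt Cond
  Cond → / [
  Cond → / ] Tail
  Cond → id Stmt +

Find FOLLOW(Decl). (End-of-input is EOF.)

{ +, ] }

In Tail → Decl: Decl is at the end, add FOLLOW(Tail) = { +, ] }.
In Decl → Decl + id Decl: add FIRST(+ id Decl) = { + }.
In Decl → Decl + id Decl: Decl is at the end, add FOLLOW(Decl) = { +, ] }.
Union: FOLLOW(Decl) = { +, ] }.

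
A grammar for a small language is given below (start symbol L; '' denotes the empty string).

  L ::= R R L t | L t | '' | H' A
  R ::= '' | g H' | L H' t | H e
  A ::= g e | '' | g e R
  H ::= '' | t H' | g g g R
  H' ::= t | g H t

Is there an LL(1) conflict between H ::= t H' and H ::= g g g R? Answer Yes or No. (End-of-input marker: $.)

No

FIRST(t H') = { t } and FIRST(g g g R) = { g }.
The FIRST sets are disjoint and neither alternative is nullable — no conflict.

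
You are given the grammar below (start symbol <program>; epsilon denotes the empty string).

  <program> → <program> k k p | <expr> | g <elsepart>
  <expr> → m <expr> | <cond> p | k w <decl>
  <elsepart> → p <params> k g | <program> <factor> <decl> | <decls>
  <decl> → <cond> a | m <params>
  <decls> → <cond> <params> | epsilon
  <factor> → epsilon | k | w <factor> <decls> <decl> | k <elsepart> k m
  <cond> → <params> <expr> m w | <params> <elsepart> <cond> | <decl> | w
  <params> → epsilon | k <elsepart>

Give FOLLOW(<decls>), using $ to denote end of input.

{ $, a, g, k, m, p, w }

In <elsepart> → <decls>: <decls> is at the end, add FOLLOW(<elsepart>) = { $, a, g, k, m, p, w }.
In <factor> → w <factor> <decls> <decl>: add FIRST(<decl>) = { g, k, m, p, w }.
Union: FOLLOW(<decls>) = { $, a, g, k, m, p, w }.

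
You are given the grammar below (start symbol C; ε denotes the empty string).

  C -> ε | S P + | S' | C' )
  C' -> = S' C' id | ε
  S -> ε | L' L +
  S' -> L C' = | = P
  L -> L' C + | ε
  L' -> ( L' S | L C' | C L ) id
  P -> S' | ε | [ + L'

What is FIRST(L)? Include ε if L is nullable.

{ (, ), +, =, [, ε }

From L -> L' C +: L', C nullable, take FIRST(L') ∪ FIRST(C) ∪ {+} = { (, ), +, =, [ }.
L -> ε contributes ε.
Union: FIRST(L) = { (, ), +, =, [, ε }.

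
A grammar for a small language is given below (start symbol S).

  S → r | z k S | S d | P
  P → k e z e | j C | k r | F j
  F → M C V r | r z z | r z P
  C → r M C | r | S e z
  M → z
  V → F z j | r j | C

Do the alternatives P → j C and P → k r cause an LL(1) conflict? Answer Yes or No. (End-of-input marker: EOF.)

FIRST(j C) = { j } and FIRST(k r) = { k }.
The FIRST sets are disjoint and neither alternative is nullable — no conflict.

No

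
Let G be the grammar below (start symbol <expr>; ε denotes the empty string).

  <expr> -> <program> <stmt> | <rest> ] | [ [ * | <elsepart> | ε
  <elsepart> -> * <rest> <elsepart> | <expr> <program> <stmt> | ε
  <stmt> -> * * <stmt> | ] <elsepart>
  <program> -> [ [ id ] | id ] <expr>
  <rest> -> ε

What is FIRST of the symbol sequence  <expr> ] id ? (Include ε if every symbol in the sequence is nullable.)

{ *, [, ], id }

Add FIRST(<expr>)\{ε} = { *, [, ], id }; <expr> is nullable, continue.
] is a terminal; add {]} and stop.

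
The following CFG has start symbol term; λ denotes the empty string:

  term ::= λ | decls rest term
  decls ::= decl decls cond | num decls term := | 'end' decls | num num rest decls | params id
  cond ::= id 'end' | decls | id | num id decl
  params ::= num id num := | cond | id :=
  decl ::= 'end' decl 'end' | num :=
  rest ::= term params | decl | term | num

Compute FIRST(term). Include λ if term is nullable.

term ::= λ contributes λ.
From term ::= decls rest term: add FIRST(decls) = { 'end', id, num }.
Union: FIRST(term) = { 'end', id, num, λ }.

{ 'end', id, num, λ }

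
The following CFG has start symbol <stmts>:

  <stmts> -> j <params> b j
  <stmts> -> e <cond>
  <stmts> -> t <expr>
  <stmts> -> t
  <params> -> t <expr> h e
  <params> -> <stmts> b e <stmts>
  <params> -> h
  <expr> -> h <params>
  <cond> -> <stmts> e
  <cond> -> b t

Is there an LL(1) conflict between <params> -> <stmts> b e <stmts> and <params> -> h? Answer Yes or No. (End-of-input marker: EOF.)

FIRST(<stmts> b e <stmts>) = { e, j, t } and FIRST(h) = { h }.
The FIRST sets are disjoint and neither alternative is nullable — no conflict.

No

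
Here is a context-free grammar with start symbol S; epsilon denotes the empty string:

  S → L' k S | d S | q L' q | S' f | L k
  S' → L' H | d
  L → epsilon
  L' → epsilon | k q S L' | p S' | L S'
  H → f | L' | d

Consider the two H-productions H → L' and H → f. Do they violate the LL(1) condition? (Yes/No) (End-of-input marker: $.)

Yes

FIRST(L') = { d, f, k, p, epsilon } and FIRST(f) = { f }.
Both contain f, so the two alternatives are not disjoint — LL(1) conflict.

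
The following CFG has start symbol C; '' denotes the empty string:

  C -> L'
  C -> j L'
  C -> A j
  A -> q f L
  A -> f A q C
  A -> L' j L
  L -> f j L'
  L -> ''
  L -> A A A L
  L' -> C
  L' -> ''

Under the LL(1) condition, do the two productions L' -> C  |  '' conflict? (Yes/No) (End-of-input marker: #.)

FIRST(C) = { f, j, q, '' } and FIRST('') = { '' }.
Both alternatives are nullable, violating the LL(1) condition.

Yes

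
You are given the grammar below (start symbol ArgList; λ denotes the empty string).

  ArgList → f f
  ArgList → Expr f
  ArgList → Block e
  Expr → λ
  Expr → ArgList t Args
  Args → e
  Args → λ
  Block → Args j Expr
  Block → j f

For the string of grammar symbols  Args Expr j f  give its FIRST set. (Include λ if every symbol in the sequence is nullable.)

{ e, f, j }

Add FIRST(Args)\{λ} = { e }; Args is nullable, continue.
Add FIRST(Expr)\{λ} = { e, f, j }; Expr is nullable, continue.
j is a terminal; add {j} and stop.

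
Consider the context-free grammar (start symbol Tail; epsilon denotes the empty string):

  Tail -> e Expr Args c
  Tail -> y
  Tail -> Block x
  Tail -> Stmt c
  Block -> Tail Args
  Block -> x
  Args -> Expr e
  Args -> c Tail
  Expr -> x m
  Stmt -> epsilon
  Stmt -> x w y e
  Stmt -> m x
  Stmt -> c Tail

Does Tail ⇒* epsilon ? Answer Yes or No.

No

Nullable nonterminals: Stmt.
No production of Tail has an RHS whose symbols are all nullable, so Tail is not nullable.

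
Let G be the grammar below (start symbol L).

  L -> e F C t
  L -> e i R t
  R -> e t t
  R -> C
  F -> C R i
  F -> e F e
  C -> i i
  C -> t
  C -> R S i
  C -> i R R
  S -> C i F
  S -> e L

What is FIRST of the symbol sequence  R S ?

{ e, i, t }

Add FIRST(R) = { e, i, t }; R is not nullable, stop.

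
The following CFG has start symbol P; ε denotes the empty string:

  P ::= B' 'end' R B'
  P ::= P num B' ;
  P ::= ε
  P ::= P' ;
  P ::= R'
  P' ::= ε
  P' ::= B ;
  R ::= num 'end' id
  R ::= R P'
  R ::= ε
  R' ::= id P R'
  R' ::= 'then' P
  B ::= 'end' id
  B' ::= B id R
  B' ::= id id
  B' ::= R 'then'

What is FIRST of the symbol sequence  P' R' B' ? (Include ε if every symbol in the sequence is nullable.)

{ 'end', 'then', id }

Add FIRST(P')\{ε} = { 'end' }; P' is nullable, continue.
Add FIRST(R') = { 'then', id }; R' is not nullable, stop.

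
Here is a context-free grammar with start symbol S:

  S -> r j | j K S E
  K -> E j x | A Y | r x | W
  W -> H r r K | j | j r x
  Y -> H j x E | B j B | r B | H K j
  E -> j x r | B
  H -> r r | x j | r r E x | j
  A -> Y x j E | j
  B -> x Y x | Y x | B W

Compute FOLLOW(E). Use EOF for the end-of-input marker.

In S -> j K S E: E is at the end, add FOLLOW(S) = { EOF, j, r, x }.
In K -> E j x: add FIRST(j x) = { j }.
In Y -> H j x E: E is at the end, add FOLLOW(Y) = { EOF, j, r, x }.
In H -> r r E x: add FIRST(x) = { x }.
In A -> Y x j E: E is at the end, add FOLLOW(A) = { j, r, x }.
Union: FOLLOW(E) = { EOF, j, r, x }.

{ EOF, j, r, x }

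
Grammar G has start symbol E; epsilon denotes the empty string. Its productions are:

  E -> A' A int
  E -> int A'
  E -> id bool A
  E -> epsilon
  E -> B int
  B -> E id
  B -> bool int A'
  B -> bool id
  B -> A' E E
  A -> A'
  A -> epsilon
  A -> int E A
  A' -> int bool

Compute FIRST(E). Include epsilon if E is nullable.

From E -> A' A int: add FIRST(A') = { int }.
E -> int A' contributes {int}.
E -> id bool A contributes {id}.
E -> epsilon contributes epsilon.
From E -> B int: add FIRST(B) = { bool, id, int }.
Union: FIRST(E) = { bool, id, int, epsilon }.

{ bool, id, int, epsilon }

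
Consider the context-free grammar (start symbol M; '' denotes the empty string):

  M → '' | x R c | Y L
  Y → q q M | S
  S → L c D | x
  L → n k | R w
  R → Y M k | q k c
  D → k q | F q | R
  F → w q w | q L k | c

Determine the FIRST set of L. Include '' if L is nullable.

{ n, q, x }

L → n k contributes {n}.
From L → R w: add FIRST(R) = { n, q, x }.
Union: FIRST(L) = { n, q, x }.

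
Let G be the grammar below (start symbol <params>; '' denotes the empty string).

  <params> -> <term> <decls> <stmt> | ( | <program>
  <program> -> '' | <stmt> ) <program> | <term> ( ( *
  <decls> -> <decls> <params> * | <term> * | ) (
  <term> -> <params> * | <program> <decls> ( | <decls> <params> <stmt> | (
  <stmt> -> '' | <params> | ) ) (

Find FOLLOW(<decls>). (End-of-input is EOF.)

{ EOF, (, ), * }

In <params> -> <term> <decls> <stmt>: add FIRST(<stmt>)\{''} = { (, ), * }.
  Since <stmt> is nullable, also add FOLLOW(<params>) = { EOF, (, ), * }.
In <decls> -> <decls> <params> *: add FIRST(<params> *) = { (, ), * }.
In <term> -> <program> <decls> (: add FIRST(() = { ( }.
In <term> -> <decls> <params> <stmt>: add FIRST(<params> <stmt>)\{''} = { (, ), * }.
  Since <params> <stmt> is nullable, also add FOLLOW(<term>) = { (, ), * }.
Union: FOLLOW(<decls>) = { EOF, (, ), * }.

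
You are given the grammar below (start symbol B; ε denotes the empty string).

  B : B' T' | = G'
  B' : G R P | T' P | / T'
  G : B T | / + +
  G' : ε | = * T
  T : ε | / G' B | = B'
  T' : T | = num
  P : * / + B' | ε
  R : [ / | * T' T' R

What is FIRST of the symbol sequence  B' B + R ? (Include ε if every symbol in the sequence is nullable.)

Add FIRST(B')\{ε} = { *, /, =, [ }; B' is nullable, continue.
Add FIRST(B)\{ε} = { *, /, =, [ }; B is nullable, continue.
+ is a terminal; add {+} and stop.

{ *, +, /, =, [ }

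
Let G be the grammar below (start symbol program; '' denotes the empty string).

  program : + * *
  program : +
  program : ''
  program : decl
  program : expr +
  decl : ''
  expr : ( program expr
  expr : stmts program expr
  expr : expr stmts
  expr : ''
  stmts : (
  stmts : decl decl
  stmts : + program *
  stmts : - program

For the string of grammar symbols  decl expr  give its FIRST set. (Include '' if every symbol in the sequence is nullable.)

{ (, +, -, '' }

Add FIRST(decl)\{''} = {  }; decl is nullable, continue.
Add FIRST(expr)\{''} = { (, +, - }; expr is nullable, continue.
Every symbol is nullable, so include ''.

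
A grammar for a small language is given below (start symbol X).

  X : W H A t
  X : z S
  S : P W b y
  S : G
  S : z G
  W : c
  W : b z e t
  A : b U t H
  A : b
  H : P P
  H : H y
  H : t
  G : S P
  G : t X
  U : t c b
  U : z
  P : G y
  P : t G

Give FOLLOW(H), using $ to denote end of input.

{ b, t, y }

In X : W H A t: add FIRST(A t) = { b }.
In A : b U t H: H is at the end, add FOLLOW(A) = { t }.
In H : H y: add FIRST(y) = { y }.
Union: FOLLOW(H) = { b, t, y }.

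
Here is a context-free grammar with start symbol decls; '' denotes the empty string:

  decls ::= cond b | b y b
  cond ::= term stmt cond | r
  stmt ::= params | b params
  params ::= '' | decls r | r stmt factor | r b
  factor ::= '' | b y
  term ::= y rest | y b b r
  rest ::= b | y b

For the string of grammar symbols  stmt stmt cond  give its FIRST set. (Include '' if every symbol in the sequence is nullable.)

Add FIRST(stmt)\{''} = { b, r, y }; stmt is nullable, continue.
Add FIRST(stmt)\{''} = { b, r, y }; stmt is nullable, continue.
Add FIRST(cond) = { r, y }; cond is not nullable, stop.

{ b, r, y }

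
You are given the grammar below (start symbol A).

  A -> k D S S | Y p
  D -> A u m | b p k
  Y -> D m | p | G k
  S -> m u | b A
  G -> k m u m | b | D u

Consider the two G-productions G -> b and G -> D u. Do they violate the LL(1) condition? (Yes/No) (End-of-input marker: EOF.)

FIRST(b) = { b } and FIRST(D u) = { b, k, p }.
Both contain b, so the two alternatives are not disjoint — LL(1) conflict.

Yes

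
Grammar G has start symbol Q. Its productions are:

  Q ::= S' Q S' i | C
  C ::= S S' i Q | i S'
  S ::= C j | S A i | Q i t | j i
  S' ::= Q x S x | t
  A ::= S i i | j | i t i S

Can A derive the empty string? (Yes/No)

No nonterminal in this grammar is nullable.
No production of A has an RHS whose symbols are all nullable, so A is not nullable.

No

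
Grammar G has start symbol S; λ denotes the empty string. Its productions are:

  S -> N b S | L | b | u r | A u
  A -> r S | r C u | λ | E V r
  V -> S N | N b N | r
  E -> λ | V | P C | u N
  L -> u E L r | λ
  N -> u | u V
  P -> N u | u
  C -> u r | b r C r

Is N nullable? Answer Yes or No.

No

Nullable nonterminals: A, E, L, S.
No production of N has an RHS whose symbols are all nullable, so N is not nullable.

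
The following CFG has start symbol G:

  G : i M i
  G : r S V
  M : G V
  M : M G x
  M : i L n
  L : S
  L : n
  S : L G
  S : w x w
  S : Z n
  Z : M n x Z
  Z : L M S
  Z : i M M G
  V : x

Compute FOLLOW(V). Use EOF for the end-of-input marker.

{ EOF, i, n, r, w, x }

In G : r S V: V is at the end, add FOLLOW(G) = { EOF, i, n, r, x }.
In M : G V: V is at the end, add FOLLOW(M) = { i, n, r, w }.
Union: FOLLOW(V) = { EOF, i, n, r, w, x }.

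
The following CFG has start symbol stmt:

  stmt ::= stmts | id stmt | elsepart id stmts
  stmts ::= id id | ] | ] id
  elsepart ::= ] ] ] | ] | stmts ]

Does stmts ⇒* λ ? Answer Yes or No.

No nonterminal in this grammar is nullable.
No production of stmts has an RHS whose symbols are all nullable, so stmts is not nullable.

No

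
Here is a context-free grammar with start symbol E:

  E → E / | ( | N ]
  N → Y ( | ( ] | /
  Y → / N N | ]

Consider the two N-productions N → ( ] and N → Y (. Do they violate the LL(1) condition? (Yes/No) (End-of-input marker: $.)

No

FIRST(( ]) = { ( } and FIRST(Y () = { /, ] }.
The FIRST sets are disjoint and neither alternative is nullable — no conflict.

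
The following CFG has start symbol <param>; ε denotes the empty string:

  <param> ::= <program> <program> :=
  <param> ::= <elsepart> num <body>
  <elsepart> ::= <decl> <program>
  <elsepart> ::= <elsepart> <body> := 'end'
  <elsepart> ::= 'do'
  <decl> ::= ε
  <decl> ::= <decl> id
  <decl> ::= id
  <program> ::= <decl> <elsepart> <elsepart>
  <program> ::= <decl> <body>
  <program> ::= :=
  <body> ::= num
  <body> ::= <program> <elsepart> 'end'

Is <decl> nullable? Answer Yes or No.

<decl> has an ε-production, so <decl> ⇒ ε.

Yes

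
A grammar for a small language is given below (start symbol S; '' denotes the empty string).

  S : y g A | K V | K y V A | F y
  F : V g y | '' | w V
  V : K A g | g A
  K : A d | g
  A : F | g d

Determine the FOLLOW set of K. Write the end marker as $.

In S : K V: add FIRST(V) = { d, g, w }.
In S : K y V A: add FIRST(y V A) = { y }.
In V : K A g: add FIRST(A g) = { d, g, w }.
Union: FOLLOW(K) = { d, g, w, y }.

{ d, g, w, y }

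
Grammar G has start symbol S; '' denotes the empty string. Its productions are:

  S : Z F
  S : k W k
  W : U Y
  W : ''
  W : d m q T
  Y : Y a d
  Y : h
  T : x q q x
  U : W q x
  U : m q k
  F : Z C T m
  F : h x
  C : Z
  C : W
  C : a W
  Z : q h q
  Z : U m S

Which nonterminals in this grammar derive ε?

{ C, W }

Directly nullable (have an ''-production): W.
C : W with every symbol nullable, so C is nullable.
No other nonterminal has a production whose RHS symbols are all nullable.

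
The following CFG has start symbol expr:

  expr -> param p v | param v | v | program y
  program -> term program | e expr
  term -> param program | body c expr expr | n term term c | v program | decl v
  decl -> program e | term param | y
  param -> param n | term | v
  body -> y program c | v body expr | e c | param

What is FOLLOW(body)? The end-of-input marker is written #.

{ c, e, n, v, y }

In term -> body c expr expr: add FIRST(c expr expr) = { c }.
In body -> v body expr: add FIRST(expr) = { e, n, v, y }.
Union: FOLLOW(body) = { c, e, n, v, y }.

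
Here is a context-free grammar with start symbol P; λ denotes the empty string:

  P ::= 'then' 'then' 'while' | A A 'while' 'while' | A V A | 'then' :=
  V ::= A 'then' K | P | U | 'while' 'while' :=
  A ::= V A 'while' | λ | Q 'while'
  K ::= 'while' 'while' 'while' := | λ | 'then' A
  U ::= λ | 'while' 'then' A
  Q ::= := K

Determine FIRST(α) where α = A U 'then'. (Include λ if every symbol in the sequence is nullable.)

{ 'then', 'while', := }

Add FIRST(A)\{λ} = { 'then', 'while', := }; A is nullable, continue.
Add FIRST(U)\{λ} = { 'while' }; U is nullable, continue.
'then' is a terminal; add {'then'} and stop.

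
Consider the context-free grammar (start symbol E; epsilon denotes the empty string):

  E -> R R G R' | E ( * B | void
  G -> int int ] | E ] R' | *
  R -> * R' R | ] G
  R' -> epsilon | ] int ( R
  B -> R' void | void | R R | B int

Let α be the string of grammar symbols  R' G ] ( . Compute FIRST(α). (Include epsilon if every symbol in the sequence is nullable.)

{ *, ], int, void }

Add FIRST(R')\{epsilon} = { ] }; R' is nullable, continue.
Add FIRST(G) = { *, ], int, void }; G is not nullable, stop.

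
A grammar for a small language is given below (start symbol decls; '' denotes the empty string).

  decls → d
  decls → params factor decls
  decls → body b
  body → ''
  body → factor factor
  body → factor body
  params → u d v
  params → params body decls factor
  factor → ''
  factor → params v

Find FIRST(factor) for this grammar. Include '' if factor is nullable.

factor → '' contributes ''.
From factor → params v: add FIRST(params) = { u }.
Union: FIRST(factor) = { u, '' }.

{ u, '' }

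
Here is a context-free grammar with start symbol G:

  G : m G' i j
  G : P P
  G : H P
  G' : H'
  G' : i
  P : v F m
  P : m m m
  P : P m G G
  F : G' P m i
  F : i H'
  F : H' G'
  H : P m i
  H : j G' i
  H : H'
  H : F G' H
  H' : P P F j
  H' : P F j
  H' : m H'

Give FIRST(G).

G : m G' i j contributes {m}.
From G : P P: add FIRST(P) = { m, v }.
From G : H P: add FIRST(H) = { i, j, m, v }.
Union: FIRST(G) = { i, j, m, v }.

{ i, j, m, v }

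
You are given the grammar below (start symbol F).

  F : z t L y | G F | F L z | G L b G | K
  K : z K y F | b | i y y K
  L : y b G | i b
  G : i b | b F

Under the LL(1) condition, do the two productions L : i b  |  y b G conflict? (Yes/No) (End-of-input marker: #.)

FIRST(i b) = { i } and FIRST(y b G) = { y }.
The FIRST sets are disjoint and neither alternative is nullable — no conflict.

No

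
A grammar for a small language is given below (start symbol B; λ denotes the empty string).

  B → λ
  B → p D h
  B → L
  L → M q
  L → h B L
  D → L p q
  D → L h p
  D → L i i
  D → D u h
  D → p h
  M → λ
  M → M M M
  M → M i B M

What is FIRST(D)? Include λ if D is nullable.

From D → L p q: add FIRST(L) = { h, i, q }.
From D → L h p: add FIRST(L) = { h, i, q }.
From D → L i i: add FIRST(L) = { h, i, q }.
From D → D u h: add FIRST(D) = { h, i, p, q }.
D → p h contributes {p}.
Union: FIRST(D) = { h, i, p, q }.

{ h, i, p, q }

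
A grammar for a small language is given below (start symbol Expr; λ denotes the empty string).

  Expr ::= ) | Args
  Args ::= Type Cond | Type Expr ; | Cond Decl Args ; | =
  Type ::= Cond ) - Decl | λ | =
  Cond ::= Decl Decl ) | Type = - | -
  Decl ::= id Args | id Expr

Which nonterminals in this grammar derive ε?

{ Type }

Directly nullable (have an λ-production): Type.
No other nonterminal has a production whose RHS symbols are all nullable.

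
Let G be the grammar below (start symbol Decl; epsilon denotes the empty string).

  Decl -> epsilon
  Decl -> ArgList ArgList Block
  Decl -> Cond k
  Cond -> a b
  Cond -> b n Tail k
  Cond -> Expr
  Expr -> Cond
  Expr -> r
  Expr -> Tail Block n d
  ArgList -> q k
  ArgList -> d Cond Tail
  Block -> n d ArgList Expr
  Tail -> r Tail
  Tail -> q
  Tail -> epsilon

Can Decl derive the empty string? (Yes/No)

Yes

Decl has an epsilon-production, so Decl ⇒ epsilon.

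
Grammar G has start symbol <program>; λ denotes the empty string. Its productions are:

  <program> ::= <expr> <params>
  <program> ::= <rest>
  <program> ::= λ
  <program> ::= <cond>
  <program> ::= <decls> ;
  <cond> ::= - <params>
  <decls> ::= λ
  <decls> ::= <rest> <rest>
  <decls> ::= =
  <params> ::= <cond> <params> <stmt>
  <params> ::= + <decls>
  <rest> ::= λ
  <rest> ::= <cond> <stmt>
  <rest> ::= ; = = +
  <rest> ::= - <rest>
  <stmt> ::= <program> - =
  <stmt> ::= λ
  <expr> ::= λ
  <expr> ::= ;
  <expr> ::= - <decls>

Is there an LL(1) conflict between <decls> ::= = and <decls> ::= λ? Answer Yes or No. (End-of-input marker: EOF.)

Yes

FIRST(=) = { = } and FIRST(λ) = { λ }.
The second alternative is nullable and FOLLOW(<decls>) = { EOF, +, -, ;, = } shares = with FIRST of the first — conflict.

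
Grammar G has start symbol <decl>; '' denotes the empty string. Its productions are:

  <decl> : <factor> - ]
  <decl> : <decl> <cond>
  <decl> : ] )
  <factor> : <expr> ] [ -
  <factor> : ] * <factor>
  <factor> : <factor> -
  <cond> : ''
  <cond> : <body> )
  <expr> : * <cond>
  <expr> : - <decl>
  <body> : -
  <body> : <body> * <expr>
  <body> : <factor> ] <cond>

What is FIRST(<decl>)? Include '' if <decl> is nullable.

{ *, -, ] }

From <decl> : <factor> - ]: add FIRST(<factor>) = { *, -, ] }.
From <decl> : <decl> <cond>: add FIRST(<decl>) = { *, -, ] }.
<decl> : ] ) contributes {]}.
Union: FIRST(<decl>) = { *, -, ] }.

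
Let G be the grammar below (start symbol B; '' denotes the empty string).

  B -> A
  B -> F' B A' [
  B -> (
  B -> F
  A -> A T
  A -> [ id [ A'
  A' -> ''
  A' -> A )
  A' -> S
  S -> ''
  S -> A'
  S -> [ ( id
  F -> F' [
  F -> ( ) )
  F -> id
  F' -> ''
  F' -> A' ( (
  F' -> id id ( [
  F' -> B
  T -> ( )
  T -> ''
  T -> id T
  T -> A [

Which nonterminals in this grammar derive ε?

{ A', F', S, T }

Directly nullable (have an ''-production): A', S, F', T.
No other nonterminal has a production whose RHS symbols are all nullable.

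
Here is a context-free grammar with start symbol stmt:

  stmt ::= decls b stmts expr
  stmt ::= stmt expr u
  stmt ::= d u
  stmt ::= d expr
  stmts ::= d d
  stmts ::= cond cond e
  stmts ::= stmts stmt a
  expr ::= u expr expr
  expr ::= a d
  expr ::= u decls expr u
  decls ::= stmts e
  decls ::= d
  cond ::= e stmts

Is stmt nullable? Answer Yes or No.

No nonterminal in this grammar is nullable.
No production of stmt has an RHS whose symbols are all nullable, so stmt is not nullable.

No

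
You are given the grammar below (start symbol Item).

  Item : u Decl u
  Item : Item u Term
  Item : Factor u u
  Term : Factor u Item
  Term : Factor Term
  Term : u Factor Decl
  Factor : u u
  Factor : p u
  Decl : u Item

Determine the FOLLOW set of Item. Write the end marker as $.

Item is the start symbol, so $ ∈ FOLLOW(Item).
In Item : Item u Term: add FIRST(u Term) = { u }.
In Term : Factor u Item: Item is at the end, add FOLLOW(Term) = { $, u }.
In Decl : u Item: Item is at the end, add FOLLOW(Decl) = { $, u }.
Union: FOLLOW(Item) = { $, u }.

{ $, u }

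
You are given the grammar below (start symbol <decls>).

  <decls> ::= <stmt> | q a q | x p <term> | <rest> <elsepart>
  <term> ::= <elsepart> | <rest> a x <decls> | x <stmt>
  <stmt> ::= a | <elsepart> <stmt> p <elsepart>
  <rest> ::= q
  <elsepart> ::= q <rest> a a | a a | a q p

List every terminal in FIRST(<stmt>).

<stmt> ::= a contributes {a}.
From <stmt> ::= <elsepart> <stmt> p <elsepart>: add FIRST(<elsepart>) = { a, q }.
Union: FIRST(<stmt>) = { a, q }.

{ a, q }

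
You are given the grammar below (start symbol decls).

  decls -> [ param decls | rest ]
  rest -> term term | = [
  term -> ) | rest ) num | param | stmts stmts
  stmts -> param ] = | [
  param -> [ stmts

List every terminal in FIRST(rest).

{ ), =, [ }

From rest -> term term: add FIRST(term) = { ), =, [ }.
rest -> = [ contributes {=}.
Union: FIRST(rest) = { ), =, [ }.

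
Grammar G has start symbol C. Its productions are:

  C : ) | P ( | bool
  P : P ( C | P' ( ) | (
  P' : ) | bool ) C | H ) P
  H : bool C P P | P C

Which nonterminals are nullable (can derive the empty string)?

No nonterminal has an empty production or an RHS whose symbols are all nullable.

{ } (none)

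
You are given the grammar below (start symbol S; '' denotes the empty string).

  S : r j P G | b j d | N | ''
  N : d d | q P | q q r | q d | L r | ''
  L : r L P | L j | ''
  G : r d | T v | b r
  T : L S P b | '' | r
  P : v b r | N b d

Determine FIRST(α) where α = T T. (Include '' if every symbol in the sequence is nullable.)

{ b, d, j, q, r, v, '' }

Add FIRST(T)\{''} = { b, d, j, q, r, v }; T is nullable, continue.
Add FIRST(T)\{''} = { b, d, j, q, r, v }; T is nullable, continue.
Every symbol is nullable, so include ''.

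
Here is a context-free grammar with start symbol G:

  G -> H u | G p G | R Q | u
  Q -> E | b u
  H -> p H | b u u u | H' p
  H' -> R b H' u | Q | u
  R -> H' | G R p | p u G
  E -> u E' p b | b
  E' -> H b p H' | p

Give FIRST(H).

H -> p H contributes {p}.
H -> b u u u contributes {b}.
From H -> H' p: add FIRST(H') = { b, p, u }.
Union: FIRST(H) = { b, p, u }.

{ b, p, u }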